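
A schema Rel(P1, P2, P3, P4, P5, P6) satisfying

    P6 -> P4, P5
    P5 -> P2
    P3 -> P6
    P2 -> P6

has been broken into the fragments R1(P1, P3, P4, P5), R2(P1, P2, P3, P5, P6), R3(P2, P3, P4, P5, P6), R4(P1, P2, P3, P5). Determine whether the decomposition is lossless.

Yes

Chase test. Columns are P1, P2, P3, P4, P5, P6; row i has aⱼ where attribute j ∈ Ri, else bᵢⱼ.
Initial tableau (one row per fragment):
  row 1: a1 b12 a3 a4 a5 b16
  row 2: a1 a2 a3 b24 a5 a6
  row 3: b31 a2 a3 a4 a5 a6
  row 4: a1 a2 a3 b44 a5 b46
Rows 2 and 3 agree on P6; apply P6→P4, P5 and equate their P4, P5 entries.
Rows 1 and 2 agree on P5; apply P5→P2 and equate their P2 entries.
Rows 1 and 2 agree on P3; apply P3→P6 and equate their P6 entries.
Rows 1 and 4 agree on P3; apply P3→P6 and equate their P6 entries.
Rows 1 and 4 agree on P6; apply P6→P4, P5 and equate their P4, P5 entries.
Row 1 is now all distinguished symbols — the join is lossless.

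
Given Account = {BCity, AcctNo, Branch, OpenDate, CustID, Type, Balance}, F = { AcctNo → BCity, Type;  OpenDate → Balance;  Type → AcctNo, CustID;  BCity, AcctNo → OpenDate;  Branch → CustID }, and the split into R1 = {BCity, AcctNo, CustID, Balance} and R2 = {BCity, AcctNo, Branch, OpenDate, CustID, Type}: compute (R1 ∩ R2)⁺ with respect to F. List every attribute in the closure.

BCity, AcctNo, OpenDate, CustID, Type, Balance

R1 ∩ R2 = {BCity, AcctNo, CustID}.
AcctNo → BCity, Type applies, adding Type
BCity, AcctNo → OpenDate applies, adding OpenDate
OpenDate → Balance applies, adding Balance
Closure: {BCity, AcctNo, OpenDate, CustID, Type, Balance}.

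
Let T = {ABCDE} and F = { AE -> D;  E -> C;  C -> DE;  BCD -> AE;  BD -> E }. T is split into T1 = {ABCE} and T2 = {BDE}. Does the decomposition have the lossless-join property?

Yes

Common attributes: T1 ∩ T2 = {BE}.
Closure of {BE}: E → C applies, adding C; C → DE applies, adding D; BCD → AE applies, adding A. So (BE)⁺ = {ABCDE}.
This closure contains every attribute of T1, so T1 ∩ T2 → T1. The join is lossless.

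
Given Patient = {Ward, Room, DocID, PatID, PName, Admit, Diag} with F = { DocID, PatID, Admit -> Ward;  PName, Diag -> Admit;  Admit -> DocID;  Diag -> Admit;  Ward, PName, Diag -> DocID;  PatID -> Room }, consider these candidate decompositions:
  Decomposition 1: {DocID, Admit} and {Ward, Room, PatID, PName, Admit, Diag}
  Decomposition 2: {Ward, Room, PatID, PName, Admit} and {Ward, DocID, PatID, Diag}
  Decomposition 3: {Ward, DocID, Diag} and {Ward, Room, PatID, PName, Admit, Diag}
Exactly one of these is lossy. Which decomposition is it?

Decomposition 1: common = {Admit}, closure = {DocID, Admit} → lossless.
Decomposition 2: common = {Ward, PatID}, closure = {Ward, Room, PatID} → lossy.
Decomposition 3: common = {Ward, Diag}, closure = {Ward, DocID, Admit, Diag} → lossless.

Decomposition 2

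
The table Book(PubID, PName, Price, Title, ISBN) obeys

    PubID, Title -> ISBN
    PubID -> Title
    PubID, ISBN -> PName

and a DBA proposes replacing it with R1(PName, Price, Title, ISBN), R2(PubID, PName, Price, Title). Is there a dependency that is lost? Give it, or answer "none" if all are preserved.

PubID, Title -> ISBN

Check PubID, Title → ISBN: no single fragment contains all of {PubID, Title, ISBN}, and the restricted closure of {PubID, Title} across the fragments never reaches {ISBN}.
PubID → Title is preserved.
PubID, ISBN → PName is preserved.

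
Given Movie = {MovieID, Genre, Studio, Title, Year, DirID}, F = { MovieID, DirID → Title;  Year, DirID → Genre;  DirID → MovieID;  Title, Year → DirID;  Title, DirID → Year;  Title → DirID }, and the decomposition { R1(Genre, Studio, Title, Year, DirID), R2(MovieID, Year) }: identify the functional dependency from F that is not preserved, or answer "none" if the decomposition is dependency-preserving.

Check DirID → MovieID: no single fragment contains all of {MovieID, DirID}, and the restricted closure of {DirID} across the fragments never reaches {MovieID}.
MovieID, DirID → Title is preserved.
Year, DirID → Genre is preserved.
Title, Year → DirID is preserved.
Title, DirID → Year is preserved.
Title → DirID is preserved.

DirID → MovieID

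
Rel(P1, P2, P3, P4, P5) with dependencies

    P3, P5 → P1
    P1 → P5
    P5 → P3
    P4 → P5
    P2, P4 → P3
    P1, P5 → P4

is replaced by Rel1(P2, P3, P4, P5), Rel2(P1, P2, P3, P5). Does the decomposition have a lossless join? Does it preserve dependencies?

Lossless test: (P2, P3, P5)⁺ = {P1, P2, P3, P4, P5}, which contains all of one fragment — lossless.
Dependency preservation: P1, P5 → P4 is not contained in any single fragment, but the restricted closure of its left-hand side across the fragments still reaches the right-hand side; the remaining FDs each lie inside some fragment. All dependencies are preserved.

lossless and dependency-preserving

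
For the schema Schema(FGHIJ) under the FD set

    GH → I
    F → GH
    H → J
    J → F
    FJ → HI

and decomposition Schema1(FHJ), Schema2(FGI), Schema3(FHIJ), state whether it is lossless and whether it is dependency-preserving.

lossless and dependency-preserving

Lossless test (chase): Rows 1 and 2 agree on F; apply F→GH and equate their GH entries. Rows 1 and 3 agree on F; apply F→GH and equate their GH entries. Rows 1 and 2 agree on H; apply H→J and equate their J entries. Rows 1 and 2 agree on FJ; apply FJ→HI and equate their HI entries. Row 1 is now all distinguished symbols — the join is lossless.
Dependency preservation: GH → I; F → GH are not contained in any single fragment, but the restricted closure of each left-hand side across the fragments still reaches the right-hand side; the remaining FDs each lie inside some fragment. All dependencies are preserved.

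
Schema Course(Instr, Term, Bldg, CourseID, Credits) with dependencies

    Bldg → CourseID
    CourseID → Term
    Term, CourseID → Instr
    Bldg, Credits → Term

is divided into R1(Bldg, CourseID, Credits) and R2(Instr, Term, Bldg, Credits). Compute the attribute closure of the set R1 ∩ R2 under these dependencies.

R1 ∩ R2 = {Bldg, Credits}.
Bldg → CourseID applies, adding CourseID
CourseID → Term applies, adding Term
Term, CourseID → Instr applies, adding Instr
Closure: {Instr, Term, Bldg, CourseID, Credits}.

Instr, Term, Bldg, CourseID, Credits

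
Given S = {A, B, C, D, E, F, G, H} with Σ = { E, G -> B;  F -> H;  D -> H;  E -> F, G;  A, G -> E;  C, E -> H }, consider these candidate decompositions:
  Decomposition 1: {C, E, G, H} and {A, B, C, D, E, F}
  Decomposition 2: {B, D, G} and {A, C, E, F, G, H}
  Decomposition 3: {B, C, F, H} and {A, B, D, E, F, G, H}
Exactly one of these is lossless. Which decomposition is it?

Decomposition 1: common = {C, E}, closure = {B, C, E, F, G, H} → lossless.
Decomposition 2: common = {G}, closure = {G} → lossy.
Decomposition 3: common = {B, F, H}, closure = {B, F, H} → lossy.

Decomposition 1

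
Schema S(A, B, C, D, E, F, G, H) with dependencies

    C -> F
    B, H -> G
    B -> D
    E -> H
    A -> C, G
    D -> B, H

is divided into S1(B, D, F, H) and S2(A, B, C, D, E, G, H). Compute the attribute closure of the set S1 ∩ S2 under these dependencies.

B, D, G, H

S1 ∩ S2 = {B, D, H}.
B, H → G applies, adding G
Closure: {B, D, G, H}.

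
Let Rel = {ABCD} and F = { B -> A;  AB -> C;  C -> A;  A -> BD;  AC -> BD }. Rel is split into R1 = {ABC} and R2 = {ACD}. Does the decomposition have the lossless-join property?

Common attributes: R1 ∩ R2 = {AC}.
Closure of {AC}: A → BD applies, adding BD. So (AC)⁺ = {ABCD}.
This closure contains every attribute of R1, so R1 ∩ R2 → R1. The join is lossless.

Yes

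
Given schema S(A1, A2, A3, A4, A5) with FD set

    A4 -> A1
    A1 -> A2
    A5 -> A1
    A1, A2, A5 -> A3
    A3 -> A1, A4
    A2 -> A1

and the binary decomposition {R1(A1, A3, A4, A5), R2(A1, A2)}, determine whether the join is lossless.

Yes

Common attributes: R1 ∩ R2 = {A1}.
Closure of {A1}: A1 → A2 applies, adding A2. So (A1)⁺ = {A1, A2}.
This closure contains every attribute of R2, so R1 ∩ R2 → R2. The join is lossless.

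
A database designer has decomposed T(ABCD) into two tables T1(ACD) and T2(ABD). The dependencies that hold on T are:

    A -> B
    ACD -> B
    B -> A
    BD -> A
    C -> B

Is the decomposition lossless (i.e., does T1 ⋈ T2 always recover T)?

Common attributes: T1 ∩ T2 = {AD}.
Closure of {AD}: A → B applies, adding B. So (AD)⁺ = {ABD}.
This closure contains every attribute of T2, so T1 ∩ T2 → T2. The join is lossless.

Yes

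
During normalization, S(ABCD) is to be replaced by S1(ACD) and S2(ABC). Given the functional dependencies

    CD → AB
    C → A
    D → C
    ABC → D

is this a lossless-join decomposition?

No

Common attributes: S1 ∩ S2 = {AC}.
No dependency enlarges {AC}, so (AC)⁺ = {AC}.
The closure contains neither all of S1 = {ACD} nor all of S2 = {ABC}, so the common attributes are not a superkey of either fragment. The join is lossy.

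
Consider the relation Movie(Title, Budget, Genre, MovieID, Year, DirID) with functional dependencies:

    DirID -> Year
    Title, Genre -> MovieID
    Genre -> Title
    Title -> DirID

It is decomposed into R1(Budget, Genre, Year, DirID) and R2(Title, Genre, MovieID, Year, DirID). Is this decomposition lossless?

Yes

Common attributes: R1 ∩ R2 = {Genre, Year, DirID}.
Closure of {Genre, Year, DirID}: Genre → Title applies, adding Title; Title, Genre → MovieID applies, adding MovieID. So (Genre, Year, DirID)⁺ = {Title, Genre, MovieID, Year, DirID}.
This closure contains every attribute of R2, so R1 ∩ R2 → R2. The join is lossless.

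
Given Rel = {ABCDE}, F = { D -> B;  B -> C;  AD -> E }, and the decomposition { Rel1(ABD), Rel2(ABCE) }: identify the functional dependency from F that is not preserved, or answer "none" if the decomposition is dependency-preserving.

Check AD → E: no single fragment contains all of {ADE}, and the restricted closure of {AD} across the fragments never reaches {E}.
D → B is preserved.
B → C is preserved.

AD -> E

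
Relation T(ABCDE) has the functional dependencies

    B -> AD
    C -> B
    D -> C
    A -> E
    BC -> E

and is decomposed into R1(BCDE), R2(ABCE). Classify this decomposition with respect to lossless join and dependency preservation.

Lossless test: (BCE)⁺ = {ABCDE}, which contains all of one fragment — lossless.
Dependency preservation: B → AD is not contained in any single fragment, but the restricted closure of its left-hand side across the fragments still reaches the right-hand side; the remaining FDs each lie inside some fragment. All dependencies are preserved.

lossless and dependency-preserving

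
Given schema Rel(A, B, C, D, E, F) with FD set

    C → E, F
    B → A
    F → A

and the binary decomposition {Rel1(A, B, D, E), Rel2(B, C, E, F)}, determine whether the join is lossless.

Common attributes: Rel1 ∩ Rel2 = {B, E}.
Closure of {B, E}: B → A applies, adding A. So (B, E)⁺ = {A, B, E}.
The closure contains neither all of Rel1 = {A, B, D, E} nor all of Rel2 = {B, C, E, F}, so the common attributes are not a superkey of either fragment. The join is lossy.

No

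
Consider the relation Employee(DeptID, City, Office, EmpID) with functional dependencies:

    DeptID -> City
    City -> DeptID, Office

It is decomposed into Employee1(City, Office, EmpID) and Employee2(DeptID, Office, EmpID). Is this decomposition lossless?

No

Common attributes: Employee1 ∩ Employee2 = {Office, EmpID}.
No dependency enlarges {Office, EmpID}, so (Office, EmpID)⁺ = {Office, EmpID}.
The closure contains neither all of Employee1 = {City, Office, EmpID} nor all of Employee2 = {DeptID, Office, EmpID}, so the common attributes are not a superkey of either fragment. The join is lossy.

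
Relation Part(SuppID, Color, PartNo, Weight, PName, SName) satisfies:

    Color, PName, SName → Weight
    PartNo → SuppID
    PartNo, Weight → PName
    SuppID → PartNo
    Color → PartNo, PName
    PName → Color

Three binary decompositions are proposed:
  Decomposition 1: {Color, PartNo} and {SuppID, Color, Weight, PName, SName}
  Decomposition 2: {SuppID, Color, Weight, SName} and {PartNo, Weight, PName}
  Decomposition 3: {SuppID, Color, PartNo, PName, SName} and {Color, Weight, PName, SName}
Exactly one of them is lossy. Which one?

Decomposition 2

Decomposition 1: common = {Color}, closure = {SuppID, Color, PartNo, PName} → lossless.
Decomposition 2: common = {Weight}, closure = {Weight} → lossy.
Decomposition 3: common = {Color, PName, SName}, closure = {SuppID, Color, PartNo, Weight, PName, SName} → lossless.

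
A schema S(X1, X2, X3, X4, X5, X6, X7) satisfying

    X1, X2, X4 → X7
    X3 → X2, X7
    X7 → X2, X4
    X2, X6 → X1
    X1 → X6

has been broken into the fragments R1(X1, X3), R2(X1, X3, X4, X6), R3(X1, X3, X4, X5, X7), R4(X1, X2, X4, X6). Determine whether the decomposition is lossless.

Chase test. Columns are X1, X2, X3, X4, X5, X6, X7; row i has aⱼ where attribute j ∈ Ri, else bᵢⱼ.
Initial tableau (one row per fragment):
  row 1: a1 b12 a3 b14 b15 b16 b17
  row 2: a1 b22 a3 a4 b25 a6 b27
  row 3: a1 b32 a3 a4 a5 b36 a7
  row 4: a1 a2 b43 a4 b45 a6 b47
Rows 1 and 2 agree on X3; apply X3→X2, X7 and equate their X2, X7 entries.
Rows 1 and 3 agree on X3; apply X3→X2, X7 and equate their X2, X7 entries.
Rows 1 and 2 agree on X7; apply X7→X2, X4 and equate their X2, X4 entries.
Rows 1 and 2 agree on X1; apply X1→X6 and equate their X6 entries.
Rows 1 and 3 agree on X1; apply X1→X6 and equate their X6 entries.
No row becomes fully distinguished — the join is lossy.

No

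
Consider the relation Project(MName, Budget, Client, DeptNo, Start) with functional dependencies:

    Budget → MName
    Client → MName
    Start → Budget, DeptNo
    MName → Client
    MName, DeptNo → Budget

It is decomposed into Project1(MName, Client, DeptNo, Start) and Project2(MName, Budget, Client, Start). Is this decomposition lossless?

Yes

Common attributes: Project1 ∩ Project2 = {MName, Client, Start}.
Closure of {MName, Client, Start}: Start → Budget, DeptNo applies, adding Budget, DeptNo. So (MName, Client, Start)⁺ = {MName, Budget, Client, DeptNo, Start}.
This closure contains every attribute of Project1, so Project1 ∩ Project2 → Project1. The join is lossless.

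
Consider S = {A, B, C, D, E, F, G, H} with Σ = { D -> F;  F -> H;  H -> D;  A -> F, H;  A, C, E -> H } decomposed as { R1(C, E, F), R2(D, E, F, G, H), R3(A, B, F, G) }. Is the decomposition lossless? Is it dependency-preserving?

lossy but dependency-preserving

Lossless test (chase): Rows 1 and 2 agree on F; apply F→H and equate their H entries. Rows 1 and 3 agree on F; apply F→H and equate their H entries. Rows 1 and 2 agree on H; apply H→D and equate their D entries. Rows 1 and 3 agree on H; apply H→D and equate their D entries. No row becomes fully distinguished — the join is lossy.
Dependency preservation: A → F, H; A, C, E → H are not contained in any single fragment, but the restricted closure of each left-hand side across the fragments still reaches the right-hand side; the remaining FDs each lie inside some fragment. All dependencies are preserved.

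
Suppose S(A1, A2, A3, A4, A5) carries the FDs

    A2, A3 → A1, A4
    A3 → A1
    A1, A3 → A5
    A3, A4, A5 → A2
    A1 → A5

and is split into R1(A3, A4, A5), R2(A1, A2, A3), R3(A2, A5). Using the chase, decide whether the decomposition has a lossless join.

No

Chase test. Columns are A1, A2, A3, A4, A5; row i has aⱼ where attribute j ∈ Ri, else bᵢⱼ.
Initial tableau (one row per fragment):
  row 1: b11 b12 a3 a4 a5
  row 2: a1 a2 a3 b24 b25
  row 3: b31 a2 b33 b34 a5
Rows 1 and 2 agree on A3; apply A3→A1 and equate their A1 entries.
Rows 1 and 2 agree on A1, A3; apply A1, A3→A5 and equate their A5 entries.
No row becomes fully distinguished — the join is lossy.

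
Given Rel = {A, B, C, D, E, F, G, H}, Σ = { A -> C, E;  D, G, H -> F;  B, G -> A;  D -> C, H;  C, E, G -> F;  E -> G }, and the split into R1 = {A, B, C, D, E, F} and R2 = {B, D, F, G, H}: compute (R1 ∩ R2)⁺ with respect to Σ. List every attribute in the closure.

R1 ∩ R2 = {B, D, F}.
D → C, H applies, adding C, H
Closure: {B, C, D, F, H}.

B, C, D, F, H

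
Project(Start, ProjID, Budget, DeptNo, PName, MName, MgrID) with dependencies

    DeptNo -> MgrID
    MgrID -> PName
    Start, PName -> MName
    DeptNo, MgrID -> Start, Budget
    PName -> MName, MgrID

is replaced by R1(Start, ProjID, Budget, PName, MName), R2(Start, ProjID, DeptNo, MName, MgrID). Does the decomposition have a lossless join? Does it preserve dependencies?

lossy and not dependency-preserving

Lossless test: (Start, ProjID, MName)⁺ = {Start, ProjID, MName}, which is a superkey of neither fragment — lossy.
Dependency preservation: the restricted closure of {MgrID} across the fragments never reaches {PName}, so MgrID → PName cannot be enforced without a join — not preserved.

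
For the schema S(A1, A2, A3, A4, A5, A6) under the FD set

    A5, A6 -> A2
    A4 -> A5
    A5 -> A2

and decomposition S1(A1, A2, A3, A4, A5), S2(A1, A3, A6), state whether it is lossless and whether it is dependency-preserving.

Lossless test: (A1, A3)⁺ = {A1, A3}, which is a superkey of neither fragment — lossy.
Dependency preservation: A5, A6 → A2 is not contained in any single fragment, but the restricted closure of its left-hand side across the fragments still reaches the right-hand side; the remaining FDs each lie inside some fragment. All dependencies are preserved.

lossy but dependency-preserving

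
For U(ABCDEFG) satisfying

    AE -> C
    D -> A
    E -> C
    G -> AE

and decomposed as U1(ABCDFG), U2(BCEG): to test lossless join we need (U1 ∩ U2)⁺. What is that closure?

ABCEG

U1 ∩ U2 = {BCG}.
G → AE applies, adding AE
Closure: {ABCEG}.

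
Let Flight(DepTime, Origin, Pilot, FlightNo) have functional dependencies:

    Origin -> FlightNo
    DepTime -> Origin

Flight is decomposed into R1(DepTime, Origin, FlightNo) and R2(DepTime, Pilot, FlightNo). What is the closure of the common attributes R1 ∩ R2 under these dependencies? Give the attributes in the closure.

DepTime, Origin, FlightNo

R1 ∩ R2 = {DepTime, FlightNo}.
DepTime → Origin applies, adding Origin
Closure: {DepTime, Origin, FlightNo}.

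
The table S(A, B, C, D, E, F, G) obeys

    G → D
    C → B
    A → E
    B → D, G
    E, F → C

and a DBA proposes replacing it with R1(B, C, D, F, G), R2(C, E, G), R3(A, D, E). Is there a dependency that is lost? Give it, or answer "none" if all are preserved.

E, F → C

Check E, F → C: no single fragment contains all of {C, E, F}, and the restricted closure of {E, F} across the fragments never reaches {C}.
G → D is preserved.
C → B is preserved.
A → E is preserved.
B → D, G is preserved.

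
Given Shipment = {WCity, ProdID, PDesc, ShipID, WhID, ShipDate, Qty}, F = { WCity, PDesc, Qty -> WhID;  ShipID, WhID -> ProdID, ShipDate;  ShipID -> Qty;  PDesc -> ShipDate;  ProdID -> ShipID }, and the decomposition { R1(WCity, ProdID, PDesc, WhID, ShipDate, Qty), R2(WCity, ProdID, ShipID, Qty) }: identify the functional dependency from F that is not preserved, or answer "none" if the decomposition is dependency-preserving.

Check ShipID, WhID → ProdID, ShipDate: no single fragment contains all of {ProdID, ShipID, WhID, ShipDate}, and the restricted closure of {ShipID, WhID} across the fragments never reaches {ProdID, ShipDate}.
WCity, PDesc, Qty → WhID is preserved.
ShipID → Qty is preserved.
PDesc → ShipDate is preserved.
ProdID → ShipID is preserved.

ShipID, WhID -> ProdID, ShipDate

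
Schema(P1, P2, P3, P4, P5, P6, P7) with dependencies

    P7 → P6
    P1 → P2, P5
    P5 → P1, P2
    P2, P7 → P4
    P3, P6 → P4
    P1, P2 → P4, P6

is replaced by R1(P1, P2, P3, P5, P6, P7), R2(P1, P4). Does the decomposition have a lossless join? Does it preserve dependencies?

Lossless test: (P1)⁺ = {P1, P2, P4, P5, P6}, which contains all of one fragment — lossless.
Dependency preservation: the restricted closure of {P2, P7} across the fragments never reaches {P4}, so P2, P7 → P4 cannot be enforced without a join — not preserved.

lossless but not dependency-preserving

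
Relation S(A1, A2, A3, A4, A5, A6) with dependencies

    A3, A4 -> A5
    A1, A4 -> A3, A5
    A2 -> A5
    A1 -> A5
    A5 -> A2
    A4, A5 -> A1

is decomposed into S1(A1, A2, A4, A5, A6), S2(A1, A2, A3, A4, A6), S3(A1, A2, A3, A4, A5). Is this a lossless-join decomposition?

Yes

Chase test. Columns are A1, A2, A3, A4, A5, A6; row i has aⱼ where attribute j ∈ Si, else bᵢⱼ.
Initial tableau (one row per fragment):
  row 1: a1 a2 b13 a4 a5 a6
  row 2: a1 a2 a3 a4 b25 a6
  row 3: a1 a2 a3 a4 a5 b36
Rows 2 and 3 agree on A3, A4; apply A3, A4→A5 and equate their A5 entries.
Rows 1 and 2 agree on A1, A4; apply A1, A4→A3, A5 and equate their A3, A5 entries.
Row 1 is now all distinguished symbols — the join is lossless.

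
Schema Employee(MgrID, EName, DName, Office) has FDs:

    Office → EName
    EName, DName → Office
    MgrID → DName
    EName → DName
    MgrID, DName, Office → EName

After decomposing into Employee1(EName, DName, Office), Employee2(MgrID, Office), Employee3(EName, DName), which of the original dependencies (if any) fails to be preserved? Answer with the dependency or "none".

Check MgrID → DName: no single fragment contains all of {MgrID, DName}, and the restricted closure of {MgrID} across the fragments never reaches {DName}.
Office → EName is preserved.
EName, DName → Office is preserved.
EName → DName is preserved.
MgrID, DName, Office → EName is preserved.

MgrID → DName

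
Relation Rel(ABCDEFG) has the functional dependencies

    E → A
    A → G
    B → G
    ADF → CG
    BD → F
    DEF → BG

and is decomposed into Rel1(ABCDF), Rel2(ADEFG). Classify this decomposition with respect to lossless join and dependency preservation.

Lossless test: (ADF)⁺ = {ACDFG}, which is a superkey of neither fragment — lossy.
Dependency preservation: the restricted closure of {B} across the fragments never reaches {G}, so B → G cannot be enforced without a join — not preserved.

lossy and not dependency-preserving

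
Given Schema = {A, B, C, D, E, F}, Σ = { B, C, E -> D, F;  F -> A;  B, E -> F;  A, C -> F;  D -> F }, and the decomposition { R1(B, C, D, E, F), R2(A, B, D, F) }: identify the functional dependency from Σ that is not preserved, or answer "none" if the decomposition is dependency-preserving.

A, C -> F

Check A, C → F: no single fragment contains all of {A, C, F}, and the restricted closure of {A, C} across the fragments never reaches {F}.
B, C, E → D, F is preserved.
F → A is preserved.
B, E → F is preserved.
D → F is preserved.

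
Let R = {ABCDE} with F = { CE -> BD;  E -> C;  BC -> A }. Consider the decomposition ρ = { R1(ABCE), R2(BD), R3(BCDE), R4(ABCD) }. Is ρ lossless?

Chase test. Columns are ABCDE; row i has aⱼ where attribute j ∈ Ri, else bᵢⱼ.
Initial tableau (one row per fragment):
  row 1: a1 a2 a3 b14 a5
  row 2: b21 a2 b23 a4 b25
  row 3: b31 a2 a3 a4 a5
  row 4: a1 a2 a3 a4 b45
Rows 1 and 3 agree on CE; apply CE→BD and equate their BD entries.
Rows 1 and 3 agree on BC; apply BC→A and equate their A entries.
Row 1 is now all distinguished symbols — the join is lossless.

Yes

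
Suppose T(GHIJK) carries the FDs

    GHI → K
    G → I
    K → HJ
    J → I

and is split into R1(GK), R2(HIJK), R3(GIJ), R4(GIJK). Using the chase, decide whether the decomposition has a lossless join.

Yes

Chase test. Columns are GHIJK; row i has aⱼ where attribute j ∈ Ri, else bᵢⱼ.
Initial tableau (one row per fragment):
  row 1: a1 b12 b13 b14 a5
  row 2: b21 a2 a3 a4 a5
  row 3: a1 b32 a3 a4 b35
  row 4: a1 b42 a3 a4 a5
Rows 1 and 3 agree on G; apply G→I and equate their I entries.
Rows 1 and 2 agree on K; apply K→HJ and equate their HJ entries.
Rows 1 and 4 agree on K; apply K→HJ and equate their HJ entries.
Row 1 is now all distinguished symbols — the join is lossless.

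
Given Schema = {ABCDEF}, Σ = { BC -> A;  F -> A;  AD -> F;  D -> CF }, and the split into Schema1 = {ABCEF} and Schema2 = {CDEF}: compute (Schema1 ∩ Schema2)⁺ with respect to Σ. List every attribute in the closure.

Schema1 ∩ Schema2 = {CEF}.
F → A applies, adding A
Closure: {ACEF}.

ACEF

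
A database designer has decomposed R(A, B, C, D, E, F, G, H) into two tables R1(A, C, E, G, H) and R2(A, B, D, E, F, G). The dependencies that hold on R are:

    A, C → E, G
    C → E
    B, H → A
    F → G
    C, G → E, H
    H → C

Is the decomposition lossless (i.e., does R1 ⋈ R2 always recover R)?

Common attributes: R1 ∩ R2 = {A, E, G}.
No dependency enlarges {A, E, G}, so (A, E, G)⁺ = {A, E, G}.
The closure contains neither all of R1 = {A, C, E, G, H} nor all of R2 = {A, B, D, E, F, G}, so the common attributes are not a superkey of either fragment. The join is lossy.

No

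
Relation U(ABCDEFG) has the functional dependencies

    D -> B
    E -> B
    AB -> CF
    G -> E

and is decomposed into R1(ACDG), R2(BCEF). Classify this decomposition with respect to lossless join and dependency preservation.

lossy and not dependency-preserving

Lossless test: (C)⁺ = {C}, which is a superkey of neither fragment — lossy.
Dependency preservation: the restricted closure of {D} across the fragments never reaches {B}, so D → B cannot be enforced without a join — not preserved.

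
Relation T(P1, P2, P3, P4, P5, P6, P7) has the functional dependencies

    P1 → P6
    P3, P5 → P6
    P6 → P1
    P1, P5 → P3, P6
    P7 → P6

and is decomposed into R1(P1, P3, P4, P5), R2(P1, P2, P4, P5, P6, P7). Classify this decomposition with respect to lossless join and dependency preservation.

lossless and dependency-preserving

Lossless test: (P1, P4, P5)⁺ = {P1, P3, P4, P5, P6}, which contains all of one fragment — lossless.
Dependency preservation: P3, P5 → P6; P1, P5 → P3, P6 are not contained in any single fragment, but the restricted closure of each left-hand side across the fragments still reaches the right-hand side; the remaining FDs each lie inside some fragment. All dependencies are preserved.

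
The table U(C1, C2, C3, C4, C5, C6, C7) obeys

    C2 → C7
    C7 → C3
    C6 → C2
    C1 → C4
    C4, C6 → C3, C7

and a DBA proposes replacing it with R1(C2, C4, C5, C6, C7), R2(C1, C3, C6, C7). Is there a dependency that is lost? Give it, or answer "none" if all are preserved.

Check C1 → C4: no single fragment contains all of {C1, C4}, and the restricted closure of {C1} across the fragments never reaches {C4}.
C2 → C7 is preserved.
C7 → C3 is preserved.
C6 → C2 is preserved.
C4, C6 → C3, C7 is preserved.

C1 → C4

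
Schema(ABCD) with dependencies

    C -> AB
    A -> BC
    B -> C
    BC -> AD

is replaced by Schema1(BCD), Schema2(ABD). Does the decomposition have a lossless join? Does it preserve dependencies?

Lossless test: (BD)⁺ = {ABCD}, which contains all of one fragment — lossless.
Dependency preservation: C → AB; A → BC; BC → AD are not contained in any single fragment, but the restricted closure of each left-hand side across the fragments still reaches the right-hand side; the remaining FDs each lie inside some fragment. All dependencies are preserved.

lossless and dependency-preserving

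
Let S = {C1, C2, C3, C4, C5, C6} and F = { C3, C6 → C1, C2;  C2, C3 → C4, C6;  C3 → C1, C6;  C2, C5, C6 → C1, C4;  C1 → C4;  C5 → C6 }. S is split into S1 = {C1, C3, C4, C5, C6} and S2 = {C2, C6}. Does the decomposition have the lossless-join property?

No

Common attributes: S1 ∩ S2 = {C6}.
No dependency enlarges {C6}, so (C6)⁺ = {C6}.
The closure contains neither all of S1 = {C1, C3, C4, C5, C6} nor all of S2 = {C2, C6}, so the common attributes are not a superkey of either fragment. The join is lossy.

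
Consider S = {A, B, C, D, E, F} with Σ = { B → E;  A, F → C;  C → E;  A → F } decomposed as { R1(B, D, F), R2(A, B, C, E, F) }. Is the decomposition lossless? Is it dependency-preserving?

lossy but dependency-preserving

Lossless test: (B, F)⁺ = {B, E, F}, which is a superkey of neither fragment — lossy.
Dependency preservation: every FD's attributes lie within a single fragment, so each can be enforced locally — preserved.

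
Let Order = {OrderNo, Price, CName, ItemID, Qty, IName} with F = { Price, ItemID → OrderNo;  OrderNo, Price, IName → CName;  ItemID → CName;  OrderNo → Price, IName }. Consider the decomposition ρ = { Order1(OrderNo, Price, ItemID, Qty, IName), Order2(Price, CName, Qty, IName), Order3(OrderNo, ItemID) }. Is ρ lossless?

No

Chase test. Columns are OrderNo, Price, CName, ItemID, Qty, IName; row i has aⱼ where attribute j ∈ Orderi, else bᵢⱼ.
Initial tableau (one row per fragment):
  row 1: a1 a2 b13 a4 a5 a6
  row 2: b21 a2 a3 b24 a5 a6
  row 3: a1 b32 b33 a4 b35 b36
Rows 1 and 3 agree on ItemID; apply ItemID→CName and equate their CName entries.
Rows 1 and 3 agree on OrderNo; apply OrderNo→Price, IName and equate their Price, IName entries.
No row becomes fully distinguished — the join is lossy.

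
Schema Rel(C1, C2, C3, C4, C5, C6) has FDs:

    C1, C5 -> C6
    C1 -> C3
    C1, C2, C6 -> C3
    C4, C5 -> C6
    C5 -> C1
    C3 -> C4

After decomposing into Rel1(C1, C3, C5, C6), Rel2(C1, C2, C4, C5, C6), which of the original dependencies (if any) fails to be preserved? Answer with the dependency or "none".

C3 -> C4

Check C3 → C4: no single fragment contains all of {C3, C4}, and the restricted closure of {C3} across the fragments never reaches {C4}.
C1, C5 → C6 is preserved.
C1 → C3 is preserved.
C1, C2, C6 → C3 is preserved.
C4, C5 → C6 is preserved.
C5 → C1 is preserved.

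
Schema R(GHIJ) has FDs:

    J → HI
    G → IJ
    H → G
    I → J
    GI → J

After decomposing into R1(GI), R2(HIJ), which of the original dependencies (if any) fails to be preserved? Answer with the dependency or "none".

J → HI lies within R2.
G → IJ: restricted closure across fragments reaches IJ.
H → G: restricted closure across fragments reaches G.
I → J lies within R2.
GI → J: restricted closure across fragments reaches J.
Every dependency is enforceable on the fragments, so the decomposition is dependency-preserving.

none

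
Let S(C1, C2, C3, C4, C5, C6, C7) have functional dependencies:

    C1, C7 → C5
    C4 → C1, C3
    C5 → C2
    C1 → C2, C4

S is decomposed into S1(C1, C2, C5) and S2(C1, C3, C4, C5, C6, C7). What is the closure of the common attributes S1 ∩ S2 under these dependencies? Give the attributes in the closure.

S1 ∩ S2 = {C1, C5}.
C5 → C2 applies, adding C2
C1 → C2, C4 applies, adding C4
C4 → C1, C3 applies, adding C3
Closure: {C1, C2, C3, C4, C5}.

C1, C2, C3, C4, C5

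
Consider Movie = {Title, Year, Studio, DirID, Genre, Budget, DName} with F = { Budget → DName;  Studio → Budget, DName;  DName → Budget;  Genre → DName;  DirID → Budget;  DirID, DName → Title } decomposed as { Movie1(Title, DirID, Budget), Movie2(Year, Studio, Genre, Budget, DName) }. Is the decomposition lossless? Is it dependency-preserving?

lossy but dependency-preserving

Lossless test: (Budget)⁺ = {Budget, DName}, which is a superkey of neither fragment — lossy.
Dependency preservation: DirID, DName → Title is not contained in any single fragment, but the restricted closure of its left-hand side across the fragments still reaches the right-hand side; the remaining FDs each lie inside some fragment. All dependencies are preserved.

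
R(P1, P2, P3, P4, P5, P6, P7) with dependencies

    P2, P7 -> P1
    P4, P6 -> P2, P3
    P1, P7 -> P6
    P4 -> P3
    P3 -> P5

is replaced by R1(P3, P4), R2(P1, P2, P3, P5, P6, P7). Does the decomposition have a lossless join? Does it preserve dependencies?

Lossless test: (P3)⁺ = {P3, P5}, which is a superkey of neither fragment — lossy.
Dependency preservation: the restricted closure of {P4, P6} across the fragments never reaches {P2, P3}, so P4, P6 → P2, P3 cannot be enforced without a join — not preserved.

lossy and not dependency-preserving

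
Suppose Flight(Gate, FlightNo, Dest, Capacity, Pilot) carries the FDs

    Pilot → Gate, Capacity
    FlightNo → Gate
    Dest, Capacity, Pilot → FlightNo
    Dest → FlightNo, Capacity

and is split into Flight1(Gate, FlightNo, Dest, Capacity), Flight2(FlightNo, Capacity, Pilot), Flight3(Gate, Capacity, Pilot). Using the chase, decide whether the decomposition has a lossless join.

No

Chase test. Columns are Gate, FlightNo, Dest, Capacity, Pilot; row i has aⱼ where attribute j ∈ Flighti, else bᵢⱼ.
Initial tableau (one row per fragment):
  row 1: a1 a2 a3 a4 b15
  row 2: b21 a2 b23 a4 a5
  row 3: a1 b32 b33 a4 a5
Rows 2 and 3 agree on Pilot; apply Pilot→Gate, Capacity and equate their Gate, Capacity entries.
No row becomes fully distinguished — the join is lossy.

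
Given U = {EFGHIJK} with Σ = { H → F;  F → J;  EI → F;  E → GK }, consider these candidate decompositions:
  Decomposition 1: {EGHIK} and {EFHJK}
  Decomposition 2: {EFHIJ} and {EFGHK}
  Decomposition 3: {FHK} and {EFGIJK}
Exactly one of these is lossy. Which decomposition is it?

Decomposition 3

Decomposition 1: common = {EHK}, closure = {EFGHJK} → lossless.
Decomposition 2: common = {EFH}, closure = {EFGHJK} → lossless.
Decomposition 3: common = {FK}, closure = {FJK} → lossy.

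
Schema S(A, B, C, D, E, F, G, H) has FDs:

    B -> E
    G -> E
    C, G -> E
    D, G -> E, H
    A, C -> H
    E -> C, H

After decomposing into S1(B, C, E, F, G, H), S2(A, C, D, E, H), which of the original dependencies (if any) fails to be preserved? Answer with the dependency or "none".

B → E lies within S1.
G → E lies within S1.
C, G → E lies within S1.
D, G → E, H: restricted closure across fragments reaches E, H.
A, C → H lies within S2.
E → C, H lies within S1.
Every dependency is enforceable on the fragments, so the decomposition is dependency-preserving.

none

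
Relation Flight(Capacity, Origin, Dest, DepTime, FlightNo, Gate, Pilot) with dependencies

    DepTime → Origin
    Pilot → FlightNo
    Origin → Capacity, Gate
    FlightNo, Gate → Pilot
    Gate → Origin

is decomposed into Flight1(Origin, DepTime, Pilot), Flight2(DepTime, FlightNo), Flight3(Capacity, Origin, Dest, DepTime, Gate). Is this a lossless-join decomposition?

Chase test. Columns are Capacity, Origin, Dest, DepTime, FlightNo, Gate, Pilot; row i has aⱼ where attribute j ∈ Flighti, else bᵢⱼ.
Initial tableau (one row per fragment):
  row 1: b11 a2 b13 a4 b15 b16 a7
  row 2: b21 b22 b23 a4 a5 b26 b27
  row 3: a1 a2 a3 a4 b35 a6 b37
Rows 1 and 2 agree on DepTime; apply DepTime→Origin and equate their Origin entries.
Rows 1 and 2 agree on Origin; apply Origin→Capacity, Gate and equate their Capacity, Gate entries.
Rows 1 and 3 agree on Origin; apply Origin→Capacity, Gate and equate their Capacity, Gate entries.
No row becomes fully distinguished — the join is lossy.

No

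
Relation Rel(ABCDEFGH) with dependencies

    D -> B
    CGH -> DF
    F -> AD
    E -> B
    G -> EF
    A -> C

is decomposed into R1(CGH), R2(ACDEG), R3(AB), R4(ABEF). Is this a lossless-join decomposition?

Chase test. Columns are ABCDEFGH; row i has aⱼ where attribute j ∈ Ri, else bᵢⱼ.
Initial tableau (one row per fragment):
  row 1: b11 b12 a3 b14 b15 b16 a7 a8
  row 2: a1 b22 a3 a4 a5 b26 a7 b28
  row 3: a1 a2 b33 b34 b35 b36 b37 b38
  row 4: a1 a2 b43 b44 a5 a6 b47 b48
Rows 2 and 4 agree on E; apply E→B and equate their B entries.
Rows 1 and 2 agree on G; apply G→EF and equate their EF entries.
Rows 2 and 3 agree on A; apply A→C and equate their C entries.
Rows 2 and 4 agree on A; apply A→C and equate their C entries.
Rows 1 and 2 agree on F; apply F→AD and equate their AD entries.
Rows 1 and 2 agree on E; apply E→B and equate their B entries.
No row becomes fully distinguished — the join is lossy.

No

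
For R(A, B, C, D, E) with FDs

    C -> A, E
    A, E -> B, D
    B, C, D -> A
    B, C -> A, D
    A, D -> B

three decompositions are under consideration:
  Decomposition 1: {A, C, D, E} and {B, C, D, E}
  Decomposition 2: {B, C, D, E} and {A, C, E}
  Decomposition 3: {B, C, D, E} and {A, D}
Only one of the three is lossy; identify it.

Decomposition 3

Decomposition 1: common = {C, D, E}, closure = {A, B, C, D, E} → lossless.
Decomposition 2: common = {C, E}, closure = {A, B, C, D, E} → lossless.
Decomposition 3: common = {D}, closure = {D} → lossy.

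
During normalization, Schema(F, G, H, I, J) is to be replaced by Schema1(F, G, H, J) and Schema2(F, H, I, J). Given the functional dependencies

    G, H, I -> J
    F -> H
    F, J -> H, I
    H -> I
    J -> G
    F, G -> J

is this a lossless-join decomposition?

Yes

Common attributes: Schema1 ∩ Schema2 = {F, H, J}.
Closure of {F, H, J}: F, J → H, I applies, adding I; J → G applies, adding G. So (F, H, J)⁺ = {F, G, H, I, J}.
This closure contains every attribute of Schema1, so Schema1 ∩ Schema2 → Schema1. The join is lossless.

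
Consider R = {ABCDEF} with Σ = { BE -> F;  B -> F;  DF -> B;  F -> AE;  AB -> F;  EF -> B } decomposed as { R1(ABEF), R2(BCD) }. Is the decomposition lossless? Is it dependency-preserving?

Lossless test: (B)⁺ = {ABEF}, which contains all of one fragment — lossless.
Dependency preservation: DF → B is not contained in any single fragment, but the restricted closure of its left-hand side across the fragments still reaches the right-hand side; the remaining FDs each lie inside some fragment. All dependencies are preserved.

lossless and dependency-preserving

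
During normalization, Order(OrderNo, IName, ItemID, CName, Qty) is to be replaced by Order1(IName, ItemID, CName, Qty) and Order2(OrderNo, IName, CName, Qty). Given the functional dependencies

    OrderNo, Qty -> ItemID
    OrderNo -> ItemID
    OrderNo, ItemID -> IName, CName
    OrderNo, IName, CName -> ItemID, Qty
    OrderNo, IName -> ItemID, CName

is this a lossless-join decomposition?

Common attributes: Order1 ∩ Order2 = {IName, CName, Qty}.
No dependency enlarges {IName, CName, Qty}, so (IName, CName, Qty)⁺ = {IName, CName, Qty}.
The closure contains neither all of Order1 = {IName, ItemID, CName, Qty} nor all of Order2 = {OrderNo, IName, CName, Qty}, so the common attributes are not a superkey of either fragment. The join is lossy.

No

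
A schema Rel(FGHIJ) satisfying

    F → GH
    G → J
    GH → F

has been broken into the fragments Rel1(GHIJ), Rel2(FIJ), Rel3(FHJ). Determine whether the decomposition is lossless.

No

Chase test. Columns are FGHIJ; row i has aⱼ where attribute j ∈ Reli, else bᵢⱼ.
Initial tableau (one row per fragment):
  row 1: b11 a2 a3 a4 a5
  row 2: a1 b22 b23 a4 a5
  row 3: a1 b32 a3 b34 a5
Rows 2 and 3 agree on F; apply F→GH and equate their GH entries.
No row becomes fully distinguished — the join is lossy.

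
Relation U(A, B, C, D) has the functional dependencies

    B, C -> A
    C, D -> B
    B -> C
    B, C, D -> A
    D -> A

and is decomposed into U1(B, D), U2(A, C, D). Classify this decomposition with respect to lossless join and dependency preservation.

Lossless test: (D)⁺ = {A, D}, which is a superkey of neither fragment — lossy.
Dependency preservation: the restricted closure of {B, C} across the fragments never reaches {A}, so B, C → A cannot be enforced without a join — not preserved.

lossy and not dependency-preserving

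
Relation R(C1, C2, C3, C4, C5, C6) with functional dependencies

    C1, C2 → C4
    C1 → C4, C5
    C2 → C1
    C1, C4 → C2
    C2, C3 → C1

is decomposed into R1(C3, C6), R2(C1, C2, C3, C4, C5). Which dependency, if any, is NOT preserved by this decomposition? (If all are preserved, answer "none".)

none

C1, C2 → C4 lies within R2.
C1 → C4, C5 lies within R2.
C2 → C1 lies within R2.
C1, C4 → C2 lies within R2.
C2, C3 → C1 lies within R2.
Every dependency is enforceable on the fragments, so the decomposition is dependency-preserving.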